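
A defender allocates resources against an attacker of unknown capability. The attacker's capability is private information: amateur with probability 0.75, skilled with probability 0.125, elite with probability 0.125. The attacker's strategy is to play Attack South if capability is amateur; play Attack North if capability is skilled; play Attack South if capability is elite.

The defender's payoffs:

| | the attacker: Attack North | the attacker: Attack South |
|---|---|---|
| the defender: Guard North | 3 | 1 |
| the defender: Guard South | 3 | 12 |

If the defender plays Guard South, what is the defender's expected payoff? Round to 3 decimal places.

E[Guard South] = 0.75·12 + 0.125·3 + 0.125·12 = 9 + 0.375 + 1.5 = 10.875

10.875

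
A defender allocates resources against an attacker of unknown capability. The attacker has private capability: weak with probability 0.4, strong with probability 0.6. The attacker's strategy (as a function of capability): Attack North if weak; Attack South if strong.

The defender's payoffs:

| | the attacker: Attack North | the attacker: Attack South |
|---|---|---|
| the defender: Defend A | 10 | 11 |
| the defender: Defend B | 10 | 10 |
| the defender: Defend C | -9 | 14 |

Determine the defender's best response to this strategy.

Defend A

Compute the defender's expected payoff for each action, taking the expectation over the attacker's type.
E[Defend A] = 0.4·(10) + 0.6·(11) = 10.6
E[Defend B] = 0.4·(10) + 0.6·(10) = 10
E[Defend C] = 0.4·(-9) + 0.6·(14) = 4.8
Best response: Defend A (10.6 is the largest).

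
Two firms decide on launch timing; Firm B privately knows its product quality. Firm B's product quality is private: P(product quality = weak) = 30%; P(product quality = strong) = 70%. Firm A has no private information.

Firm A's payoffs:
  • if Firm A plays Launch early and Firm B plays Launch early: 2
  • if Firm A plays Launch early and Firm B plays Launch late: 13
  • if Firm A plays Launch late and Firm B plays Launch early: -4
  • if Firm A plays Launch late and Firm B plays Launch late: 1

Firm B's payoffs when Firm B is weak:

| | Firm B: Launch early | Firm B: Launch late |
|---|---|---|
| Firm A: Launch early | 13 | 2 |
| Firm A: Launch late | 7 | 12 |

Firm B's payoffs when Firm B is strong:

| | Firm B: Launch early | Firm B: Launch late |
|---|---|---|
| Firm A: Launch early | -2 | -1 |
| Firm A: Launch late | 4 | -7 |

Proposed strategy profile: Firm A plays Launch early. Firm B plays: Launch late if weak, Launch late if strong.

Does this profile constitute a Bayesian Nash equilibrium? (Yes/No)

No

A profile is a BNE iff every type of every player is best-responding given beliefs about the other side.
Firm A plays Launch early: E[Launch early] = 0.3·(13) + 0.7·(13) = 13; E[Launch late] = 1. Best-responding. ✓
Firm B (product quality weak), facing Launch early: Launch early gives 13, Launch late gives 2. Proposed Launch late is not best — profitable deviation exists. ✗
Firm B (product quality strong), facing Launch early: Launch early gives -2, Launch late gives -1. Proposed Launch late is best. ✓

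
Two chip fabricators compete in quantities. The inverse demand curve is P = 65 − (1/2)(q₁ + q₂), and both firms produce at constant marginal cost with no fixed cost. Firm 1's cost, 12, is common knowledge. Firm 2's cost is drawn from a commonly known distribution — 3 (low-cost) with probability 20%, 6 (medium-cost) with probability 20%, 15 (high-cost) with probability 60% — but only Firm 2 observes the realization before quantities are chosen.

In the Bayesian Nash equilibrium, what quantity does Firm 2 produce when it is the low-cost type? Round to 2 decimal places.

44.73

Type-c best response for Firm 2: q₂(c) = (65 − c) − q₁/2.
Firm 1 maximizes expected profit; its first-order condition is 65 − q₁ − (1/2)E[q₂] − 12 = 0.
Substituting E[q₂] and solving: E[c₂] = 10.8, so q₁ = (65 − 2·12 + 10.8)/(3/2) = 34.5333.
q₂(low-cost) = (65 − 3 − (1/2)·34.5333) = 44.7333.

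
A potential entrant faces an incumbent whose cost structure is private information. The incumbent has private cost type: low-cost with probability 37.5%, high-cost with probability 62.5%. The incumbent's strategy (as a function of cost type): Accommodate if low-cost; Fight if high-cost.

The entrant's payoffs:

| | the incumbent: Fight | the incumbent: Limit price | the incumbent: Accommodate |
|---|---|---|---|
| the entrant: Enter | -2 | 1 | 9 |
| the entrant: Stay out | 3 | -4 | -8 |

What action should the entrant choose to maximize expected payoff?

E[Enter] = 0.375·(9) + 0.625·(-2) = 2.125
E[Stay out] = 0.375·(-8) + 0.625·(3) = -1.125
Best response: Enter (2.125 is the largest).

Enter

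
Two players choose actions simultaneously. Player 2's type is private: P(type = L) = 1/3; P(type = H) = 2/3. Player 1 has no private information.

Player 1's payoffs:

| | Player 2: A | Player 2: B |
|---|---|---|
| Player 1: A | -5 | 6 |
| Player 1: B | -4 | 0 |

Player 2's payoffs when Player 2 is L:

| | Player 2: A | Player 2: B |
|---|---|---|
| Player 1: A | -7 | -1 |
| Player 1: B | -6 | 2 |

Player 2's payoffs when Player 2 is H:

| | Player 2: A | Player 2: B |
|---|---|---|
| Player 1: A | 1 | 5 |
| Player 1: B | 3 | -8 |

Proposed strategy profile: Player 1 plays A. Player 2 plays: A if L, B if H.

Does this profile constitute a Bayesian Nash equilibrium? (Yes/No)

Player 1 plays A: E[A] = 1/3·(-5) + 2/3·(6) = 7/3; E[B] = -4/3. Best-responding. ✓
Player 2 (type L), facing A: A gives -7, B gives -1. Proposed A is not best — profitable deviation exists. ✗
Player 2 (type H), facing A: A gives 1, B gives 5. Proposed B is best. ✓

No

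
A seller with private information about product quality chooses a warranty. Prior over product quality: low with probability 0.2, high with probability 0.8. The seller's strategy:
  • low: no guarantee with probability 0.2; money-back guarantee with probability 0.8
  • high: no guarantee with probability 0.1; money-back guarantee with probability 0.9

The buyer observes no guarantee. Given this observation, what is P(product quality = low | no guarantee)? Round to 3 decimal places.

0.333

P(no guarantee) = 0.2·0.2 + 0.8·0.1 = 0.12
P(low | no guarantee) = (0.2·0.2) / 0.12 = 0.04 / 0.12 = 0.333333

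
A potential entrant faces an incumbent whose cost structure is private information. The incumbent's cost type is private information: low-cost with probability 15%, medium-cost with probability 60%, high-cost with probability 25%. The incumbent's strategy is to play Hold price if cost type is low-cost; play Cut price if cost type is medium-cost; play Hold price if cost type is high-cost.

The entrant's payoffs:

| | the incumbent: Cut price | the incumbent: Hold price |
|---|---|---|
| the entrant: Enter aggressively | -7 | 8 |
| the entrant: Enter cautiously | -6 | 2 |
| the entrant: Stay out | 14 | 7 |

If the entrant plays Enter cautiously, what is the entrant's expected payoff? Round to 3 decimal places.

-2.800

E[Enter cautiously] = 0.15·2 + 0.6·(-6) + 0.25·2 = 0.3 + (-3.6) + 0.5 = -2.8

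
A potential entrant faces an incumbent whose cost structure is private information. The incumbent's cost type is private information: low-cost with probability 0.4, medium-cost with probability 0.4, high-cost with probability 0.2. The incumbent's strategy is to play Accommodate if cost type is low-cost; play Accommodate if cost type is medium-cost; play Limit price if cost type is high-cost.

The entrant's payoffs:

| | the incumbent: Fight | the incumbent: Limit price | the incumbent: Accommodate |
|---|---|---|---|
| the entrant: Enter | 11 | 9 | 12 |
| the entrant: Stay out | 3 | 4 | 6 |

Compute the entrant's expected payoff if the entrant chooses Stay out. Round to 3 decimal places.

5.600

Take the expectation over the incumbent's cost type, weighting each type's action by its prior probability.
E[Stay out] = 0.4·6 + 0.4·6 + 0.2·4 = 2.4 + 2.4 + 0.8 = 5.6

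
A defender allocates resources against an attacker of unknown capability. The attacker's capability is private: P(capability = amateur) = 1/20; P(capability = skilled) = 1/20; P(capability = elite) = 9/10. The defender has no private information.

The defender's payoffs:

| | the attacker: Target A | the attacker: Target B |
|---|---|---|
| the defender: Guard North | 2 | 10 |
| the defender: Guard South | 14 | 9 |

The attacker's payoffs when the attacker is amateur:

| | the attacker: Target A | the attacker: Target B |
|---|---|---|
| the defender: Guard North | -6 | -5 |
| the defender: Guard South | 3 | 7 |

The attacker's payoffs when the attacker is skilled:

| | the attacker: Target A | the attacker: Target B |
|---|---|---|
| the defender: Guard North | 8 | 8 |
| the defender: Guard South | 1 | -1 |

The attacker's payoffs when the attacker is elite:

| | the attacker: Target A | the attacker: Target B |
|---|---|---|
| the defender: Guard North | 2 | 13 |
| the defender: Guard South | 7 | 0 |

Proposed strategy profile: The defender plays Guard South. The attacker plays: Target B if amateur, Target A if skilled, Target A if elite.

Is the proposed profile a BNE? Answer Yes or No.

The defender plays Guard South: E[Guard South] = 1/20·(9) + 1/20·(14) + 9/10·(14) = 55/4; E[Guard North] = 12/5. Best-responding. ✓
The attacker (capability amateur), facing Guard South: Target A gives 3, Target B gives 7. Proposed Target B is best. ✓
The attacker (capability skilled), facing Guard South: Target A gives 1, Target B gives -1. Proposed Target A is best. ✓
The attacker (capability elite), facing Guard South: Target A gives 7, Target B gives 0. Proposed Target A is best. ✓

Yes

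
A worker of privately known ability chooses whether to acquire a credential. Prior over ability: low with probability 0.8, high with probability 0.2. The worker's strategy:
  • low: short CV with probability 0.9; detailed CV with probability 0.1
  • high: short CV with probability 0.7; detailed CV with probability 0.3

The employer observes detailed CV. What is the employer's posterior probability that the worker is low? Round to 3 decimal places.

0.571

P(detailed CV) = 0.8·0.1 + 0.2·0.3 = 0.14
P(low | detailed CV) = (0.8·0.1) / 0.14 = 0.08 / 0.14 = 0.571429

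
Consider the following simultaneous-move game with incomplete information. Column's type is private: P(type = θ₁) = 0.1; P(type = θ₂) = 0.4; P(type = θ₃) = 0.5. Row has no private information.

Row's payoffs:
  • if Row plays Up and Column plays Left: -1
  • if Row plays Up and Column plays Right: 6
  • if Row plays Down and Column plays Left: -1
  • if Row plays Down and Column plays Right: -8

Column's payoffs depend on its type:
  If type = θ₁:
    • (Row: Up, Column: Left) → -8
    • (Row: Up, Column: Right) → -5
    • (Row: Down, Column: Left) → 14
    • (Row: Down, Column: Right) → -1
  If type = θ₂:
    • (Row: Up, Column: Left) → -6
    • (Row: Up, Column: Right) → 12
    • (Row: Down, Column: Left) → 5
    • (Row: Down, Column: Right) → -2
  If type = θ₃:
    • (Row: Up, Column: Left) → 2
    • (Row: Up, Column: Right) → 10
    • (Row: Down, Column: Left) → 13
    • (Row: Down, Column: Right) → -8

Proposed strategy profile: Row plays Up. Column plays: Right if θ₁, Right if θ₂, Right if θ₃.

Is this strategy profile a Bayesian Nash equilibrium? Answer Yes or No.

Yes

A profile is a BNE iff every type of every player is best-responding given beliefs about the other side.
Row plays Up: E[Up] = 0.1·(6) + 0.4·(6) + 0.5·(6) = 6; E[Down] = -8. Best-responding. ✓
Column (type θ₁), facing Up: Left gives -8, Right gives -5. Proposed Right is best. ✓
Column (type θ₂), facing Up: Left gives -6, Right gives 12. Proposed Right is best. ✓
Column (type θ₃), facing Up: Left gives 2, Right gives 10. Proposed Right is best. ✓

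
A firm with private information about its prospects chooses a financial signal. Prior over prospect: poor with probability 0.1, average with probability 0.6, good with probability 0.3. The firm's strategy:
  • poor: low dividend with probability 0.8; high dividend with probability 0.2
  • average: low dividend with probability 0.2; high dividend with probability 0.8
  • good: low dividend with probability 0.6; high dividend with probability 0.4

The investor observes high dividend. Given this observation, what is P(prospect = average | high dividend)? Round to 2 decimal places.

0.77

Apply Bayes' rule using the sender's strategy as the likelihood.
P(high dividend) = 0.1·0.2 + 0.6·0.8 + 0.3·0.4 = 0.62
P(average | high dividend) = (0.6·0.8) / 0.62 = 0.48 / 0.62 = 0.774194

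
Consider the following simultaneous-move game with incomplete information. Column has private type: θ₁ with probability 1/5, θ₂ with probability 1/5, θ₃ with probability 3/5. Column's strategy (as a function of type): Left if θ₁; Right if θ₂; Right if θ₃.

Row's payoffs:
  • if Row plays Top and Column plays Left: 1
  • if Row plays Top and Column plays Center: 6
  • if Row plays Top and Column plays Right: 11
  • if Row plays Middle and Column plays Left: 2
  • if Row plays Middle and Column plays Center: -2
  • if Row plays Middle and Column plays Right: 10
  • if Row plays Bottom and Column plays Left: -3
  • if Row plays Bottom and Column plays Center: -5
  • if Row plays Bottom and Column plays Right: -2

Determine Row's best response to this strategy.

Top

E[Top] = 1/5·(1) + 1/5·(11) + 3/5·(11) = 9
E[Middle] = 1/5·(2) + 1/5·(10) + 3/5·(10) = 42/5
E[Bottom] = 1/5·(-3) + 1/5·(-2) + 3/5·(-2) = -11/5
Best response: Top (9 is the largest).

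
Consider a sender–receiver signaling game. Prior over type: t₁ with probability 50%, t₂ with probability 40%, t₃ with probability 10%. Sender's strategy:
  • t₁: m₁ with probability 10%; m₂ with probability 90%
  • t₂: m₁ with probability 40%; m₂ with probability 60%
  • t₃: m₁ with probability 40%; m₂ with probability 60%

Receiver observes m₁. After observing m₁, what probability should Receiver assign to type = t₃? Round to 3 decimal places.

0.160

P(m₁) = 0.5·0.1 + 0.4·0.4 + 0.1·0.4 = 0.25
P(t₃ | m₁) = (0.1·0.4) / 0.25 = 0.04 / 0.25 = 0.16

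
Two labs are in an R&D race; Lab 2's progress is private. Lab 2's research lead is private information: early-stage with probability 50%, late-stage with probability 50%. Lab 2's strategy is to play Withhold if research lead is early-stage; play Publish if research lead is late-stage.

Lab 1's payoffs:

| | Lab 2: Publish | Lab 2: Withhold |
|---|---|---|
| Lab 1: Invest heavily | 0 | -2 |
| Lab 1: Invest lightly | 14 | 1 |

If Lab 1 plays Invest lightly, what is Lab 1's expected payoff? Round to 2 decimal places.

7.50

E[Invest lightly] = 0.5·1 + 0.5·14 = 0.5 + 7 = 7.5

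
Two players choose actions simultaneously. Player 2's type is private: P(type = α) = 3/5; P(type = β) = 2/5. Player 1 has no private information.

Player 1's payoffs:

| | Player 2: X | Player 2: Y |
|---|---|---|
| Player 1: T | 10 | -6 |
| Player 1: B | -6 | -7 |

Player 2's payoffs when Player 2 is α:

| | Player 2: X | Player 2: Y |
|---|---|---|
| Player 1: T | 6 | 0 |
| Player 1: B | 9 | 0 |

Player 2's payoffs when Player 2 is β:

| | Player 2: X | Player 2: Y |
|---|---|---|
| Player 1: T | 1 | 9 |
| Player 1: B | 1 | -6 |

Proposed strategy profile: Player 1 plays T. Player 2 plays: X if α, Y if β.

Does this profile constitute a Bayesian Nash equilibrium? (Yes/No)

Yes

Player 1 plays T: E[T] = 3/5·(10) + 2/5·(-6) = 18/5; E[B] = -32/5. Best-responding. ✓
Player 2 (type α), facing T: X gives 6, Y gives 0. Proposed X is best. ✓
Player 2 (type β), facing T: X gives 1, Y gives 9. Proposed Y is best. ✓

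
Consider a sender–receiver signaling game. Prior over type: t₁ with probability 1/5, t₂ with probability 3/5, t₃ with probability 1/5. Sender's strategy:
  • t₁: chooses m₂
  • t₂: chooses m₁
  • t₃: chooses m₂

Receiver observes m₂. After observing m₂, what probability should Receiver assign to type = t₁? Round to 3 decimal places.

0.500

P(m₂) = (1/5)·1 + (3/5)·0 + (1/5)·1 = 2/5
P(t₁ | m₂) = ((1/5)·1) / (2/5) = (1/5) / (2/5) = 1/2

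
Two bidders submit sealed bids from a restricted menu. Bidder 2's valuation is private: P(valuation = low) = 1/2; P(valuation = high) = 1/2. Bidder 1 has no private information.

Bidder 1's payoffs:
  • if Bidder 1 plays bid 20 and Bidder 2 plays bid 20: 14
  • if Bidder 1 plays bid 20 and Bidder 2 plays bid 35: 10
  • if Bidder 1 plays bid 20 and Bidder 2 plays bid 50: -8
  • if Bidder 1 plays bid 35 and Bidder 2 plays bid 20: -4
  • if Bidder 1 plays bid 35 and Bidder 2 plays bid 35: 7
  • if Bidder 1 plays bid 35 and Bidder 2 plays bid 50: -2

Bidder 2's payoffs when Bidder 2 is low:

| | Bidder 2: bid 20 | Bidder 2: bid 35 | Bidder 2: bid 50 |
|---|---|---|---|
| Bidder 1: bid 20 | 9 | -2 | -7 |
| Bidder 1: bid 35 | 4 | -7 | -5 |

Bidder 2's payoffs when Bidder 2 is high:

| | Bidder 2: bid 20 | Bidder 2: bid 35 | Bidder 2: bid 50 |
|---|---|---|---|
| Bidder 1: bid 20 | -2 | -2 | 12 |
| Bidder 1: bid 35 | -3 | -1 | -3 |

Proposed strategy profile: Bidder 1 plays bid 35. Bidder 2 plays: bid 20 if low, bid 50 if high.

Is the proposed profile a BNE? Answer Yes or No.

A profile is a BNE iff every type of every player is best-responding given beliefs about the other side.
Bidder 1 plays bid 35: E[bid 35] = 1/2·(-4) + 1/2·(-2) = -3; E[bid 20] = 3. Not best-responding. ✗
Bidder 2 (valuation low), facing bid 35: bid 20 gives 4, bid 35 gives -7, bid 50 gives -5. Proposed bid 20 is best. ✓
Bidder 2 (valuation high), facing bid 35: bid 20 gives -3, bid 35 gives -1, bid 50 gives -3. Proposed bid 50 is not best — profitable deviation exists. ✗

No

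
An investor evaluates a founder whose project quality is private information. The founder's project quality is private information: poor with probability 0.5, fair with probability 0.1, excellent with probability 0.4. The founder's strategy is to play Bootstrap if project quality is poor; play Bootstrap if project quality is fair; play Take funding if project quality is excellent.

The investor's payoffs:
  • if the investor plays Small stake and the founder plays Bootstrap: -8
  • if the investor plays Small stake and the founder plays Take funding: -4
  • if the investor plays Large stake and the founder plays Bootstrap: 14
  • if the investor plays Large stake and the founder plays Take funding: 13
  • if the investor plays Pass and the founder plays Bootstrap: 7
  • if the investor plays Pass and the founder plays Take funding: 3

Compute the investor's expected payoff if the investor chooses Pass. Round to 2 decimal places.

E[Pass] = 0.5·7 + 0.1·7 + 0.4·3 = 3.5 + 0.7 + 1.2 = 5.4

5.40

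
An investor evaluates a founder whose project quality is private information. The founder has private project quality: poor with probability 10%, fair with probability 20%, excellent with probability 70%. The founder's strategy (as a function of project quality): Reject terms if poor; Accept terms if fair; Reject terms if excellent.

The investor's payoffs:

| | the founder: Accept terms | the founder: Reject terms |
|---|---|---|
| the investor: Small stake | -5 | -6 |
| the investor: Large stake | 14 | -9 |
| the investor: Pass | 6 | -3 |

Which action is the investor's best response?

Pass

Compute the investor's expected payoff for each action, taking the expectation over the founder's type.
E[Small stake] = 0.1·(-6) + 0.2·(-5) + 0.7·(-6) = -5.8
E[Large stake] = 0.1·(-9) + 0.2·(14) + 0.7·(-9) = -4.4
E[Pass] = 0.1·(-3) + 0.2·(6) + 0.7·(-3) = -1.2
Best response: Pass (-1.2 is the largest).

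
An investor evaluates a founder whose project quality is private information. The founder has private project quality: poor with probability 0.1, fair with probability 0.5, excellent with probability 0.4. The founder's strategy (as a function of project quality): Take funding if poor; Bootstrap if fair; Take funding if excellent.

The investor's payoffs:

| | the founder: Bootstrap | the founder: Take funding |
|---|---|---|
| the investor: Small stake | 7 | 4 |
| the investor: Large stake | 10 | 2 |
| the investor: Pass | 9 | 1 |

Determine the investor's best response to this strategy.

E[Small stake] = 0.1·(4) + 0.5·(7) + 0.4·(4) = 5.5
E[Large stake] = 0.1·(2) + 0.5·(10) + 0.4·(2) = 6
E[Pass] = 0.1·(1) + 0.5·(9) + 0.4·(1) = 5
Best response: Large stake (6 is the largest).

Large stake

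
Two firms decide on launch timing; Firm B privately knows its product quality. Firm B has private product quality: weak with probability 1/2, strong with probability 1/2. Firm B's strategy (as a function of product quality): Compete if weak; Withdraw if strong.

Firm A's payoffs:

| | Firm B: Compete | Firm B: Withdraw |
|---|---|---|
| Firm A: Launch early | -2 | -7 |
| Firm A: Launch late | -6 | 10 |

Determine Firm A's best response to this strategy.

Compute Firm A's expected payoff for each action, taking the expectation over Firm B's type.
E[Launch early] = 1/2·(-2) + 1/2·(-7) = -9/2
E[Launch late] = 1/2·(-6) + 1/2·(10) = 2
Best response: Launch late (2 is the largest).

Launch late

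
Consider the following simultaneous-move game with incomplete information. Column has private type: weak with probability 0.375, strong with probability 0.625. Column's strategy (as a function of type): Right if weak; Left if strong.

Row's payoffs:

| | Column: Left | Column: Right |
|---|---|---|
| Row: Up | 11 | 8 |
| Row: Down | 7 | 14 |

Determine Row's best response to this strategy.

E[Up] = 0.375·(8) + 0.625·(11) = 9.875
E[Down] = 0.375·(14) + 0.625·(7) = 9.625
Best response: Up (9.875 is the largest).

Up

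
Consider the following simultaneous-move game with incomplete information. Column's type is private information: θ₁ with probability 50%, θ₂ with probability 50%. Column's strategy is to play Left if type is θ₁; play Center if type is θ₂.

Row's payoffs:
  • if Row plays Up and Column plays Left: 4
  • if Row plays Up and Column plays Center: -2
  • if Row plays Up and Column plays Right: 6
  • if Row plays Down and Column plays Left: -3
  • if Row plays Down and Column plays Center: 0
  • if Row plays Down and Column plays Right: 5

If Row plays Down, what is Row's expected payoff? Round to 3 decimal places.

E[Down] = 0.5·(-3) + 0.5·0 = (-1.5) + 0 = -1.5

-1.500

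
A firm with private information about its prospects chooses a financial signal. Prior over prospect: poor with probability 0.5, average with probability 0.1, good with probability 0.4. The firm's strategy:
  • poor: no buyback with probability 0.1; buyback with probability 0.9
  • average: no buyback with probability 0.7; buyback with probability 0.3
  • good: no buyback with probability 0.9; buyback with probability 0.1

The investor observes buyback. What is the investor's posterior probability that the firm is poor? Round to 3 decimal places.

0.865

P(buyback) = 0.5·0.9 + 0.1·0.3 + 0.4·0.1 = 0.52
P(poor | buyback) = (0.5·0.9) / 0.52 = 0.45 / 0.52 = 0.865385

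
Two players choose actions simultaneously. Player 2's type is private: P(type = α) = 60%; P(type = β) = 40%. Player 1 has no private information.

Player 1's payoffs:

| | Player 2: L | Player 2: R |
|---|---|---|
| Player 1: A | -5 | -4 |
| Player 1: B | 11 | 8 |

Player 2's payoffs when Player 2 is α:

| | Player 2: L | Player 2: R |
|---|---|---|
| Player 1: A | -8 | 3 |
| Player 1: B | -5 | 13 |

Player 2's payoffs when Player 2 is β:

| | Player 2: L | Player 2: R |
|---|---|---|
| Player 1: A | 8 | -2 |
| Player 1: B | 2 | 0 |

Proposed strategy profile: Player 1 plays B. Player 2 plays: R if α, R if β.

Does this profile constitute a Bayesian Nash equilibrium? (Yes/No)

No

A profile is a BNE iff every type of every player is best-responding given beliefs about the other side.
Player 1 plays B: E[B] = 0.6·(8) + 0.4·(8) = 8; E[A] = -4. Best-responding. ✓
Player 2 (type α), facing B: L gives -5, R gives 13. Proposed R is best. ✓
Player 2 (type β), facing B: L gives 2, R gives 0. Proposed R is not best — profitable deviation exists. ✗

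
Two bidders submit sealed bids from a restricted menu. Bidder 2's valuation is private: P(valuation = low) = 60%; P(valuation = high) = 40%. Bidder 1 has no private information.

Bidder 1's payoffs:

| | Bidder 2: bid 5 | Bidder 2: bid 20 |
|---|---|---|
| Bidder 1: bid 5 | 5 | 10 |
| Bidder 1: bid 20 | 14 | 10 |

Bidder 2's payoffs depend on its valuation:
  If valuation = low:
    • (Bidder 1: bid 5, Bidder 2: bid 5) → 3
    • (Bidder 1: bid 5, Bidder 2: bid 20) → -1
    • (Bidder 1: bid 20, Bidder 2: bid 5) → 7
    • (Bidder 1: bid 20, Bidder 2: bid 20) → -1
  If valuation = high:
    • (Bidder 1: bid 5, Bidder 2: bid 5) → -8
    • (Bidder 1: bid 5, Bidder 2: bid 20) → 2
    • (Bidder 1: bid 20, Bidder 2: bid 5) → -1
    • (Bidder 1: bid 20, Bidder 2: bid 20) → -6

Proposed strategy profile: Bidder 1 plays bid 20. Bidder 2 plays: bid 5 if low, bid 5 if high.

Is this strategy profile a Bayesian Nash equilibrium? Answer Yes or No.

Bidder 1 plays bid 20: E[bid 20] = 0.6·(14) + 0.4·(14) = 14; E[bid 5] = 5. Best-responding. ✓
Bidder 2 (valuation low), facing bid 20: bid 5 gives 7, bid 20 gives -1. Proposed bid 5 is best. ✓
Bidder 2 (valuation high), facing bid 20: bid 5 gives -1, bid 20 gives -6. Proposed bid 5 is best. ✓

Yes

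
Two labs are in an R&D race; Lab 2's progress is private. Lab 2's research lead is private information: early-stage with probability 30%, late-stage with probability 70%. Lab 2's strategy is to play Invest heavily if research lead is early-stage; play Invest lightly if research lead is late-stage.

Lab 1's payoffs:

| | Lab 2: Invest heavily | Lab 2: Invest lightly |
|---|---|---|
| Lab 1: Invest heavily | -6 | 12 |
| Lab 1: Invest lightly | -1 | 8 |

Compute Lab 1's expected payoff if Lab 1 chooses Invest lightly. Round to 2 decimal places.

Take the expectation over Lab 2's research lead, weighting each type's action by its prior probability.
E[Invest lightly] = 0.3·(-1) + 0.7·8 = (-0.3) + 5.6 = 5.3

5.30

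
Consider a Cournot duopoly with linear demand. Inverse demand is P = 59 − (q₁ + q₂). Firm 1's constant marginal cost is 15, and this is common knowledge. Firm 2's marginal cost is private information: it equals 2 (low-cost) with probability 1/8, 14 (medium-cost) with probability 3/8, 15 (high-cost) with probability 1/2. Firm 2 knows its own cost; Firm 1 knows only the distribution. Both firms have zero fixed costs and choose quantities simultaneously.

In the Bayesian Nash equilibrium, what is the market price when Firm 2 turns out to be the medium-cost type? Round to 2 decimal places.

29.50

Each type of Firm 2 best-responds to q₁; Firm 1 best-responds to the expected q₂ over Firm 2's types.
Firm 2 with cost c maximizes (59 − (q₁+q₂) − c)·q₂, giving q₂(c) = (59 − c − q₁)/2.
E[c₂] = 1/8·2 + 3/8·14 + 1/2·15 = 13
Firm 1's FOC against E[q₂] yields q₁ = (59 − 2·15 + E[c₂])/3 = (59 − 30 + 13)/3 = 14.
q₂(medium-cost) = 15.5, so P = 59 − (14 + 15.5) = 29.5.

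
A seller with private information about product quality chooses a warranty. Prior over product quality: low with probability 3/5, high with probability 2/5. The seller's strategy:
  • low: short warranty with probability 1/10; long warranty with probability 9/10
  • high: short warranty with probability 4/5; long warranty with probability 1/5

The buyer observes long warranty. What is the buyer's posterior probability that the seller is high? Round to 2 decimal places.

0.13

Apply Bayes' rule using the sender's strategy as the likelihood.
P(long warranty) = (3/5)·(9/10) + (2/5)·(1/5) = 31/50
P(high | long warranty) = ((2/5)·(1/5)) / (31/50) = (2/25) / (31/50) = 4/31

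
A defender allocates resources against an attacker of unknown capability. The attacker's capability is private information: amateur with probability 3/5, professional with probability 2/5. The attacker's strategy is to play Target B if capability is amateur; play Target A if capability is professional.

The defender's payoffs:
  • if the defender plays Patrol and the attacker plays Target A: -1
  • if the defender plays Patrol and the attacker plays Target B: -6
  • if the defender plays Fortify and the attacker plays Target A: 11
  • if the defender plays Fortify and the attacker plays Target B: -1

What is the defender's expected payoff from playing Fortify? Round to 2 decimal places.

Take the expectation over the attacker's capability, weighting each type's action by its prior probability.
E[Fortify] = 3/5·(-1) + 2/5·11 = (-3/5) + 22/5 = 19/5

3.80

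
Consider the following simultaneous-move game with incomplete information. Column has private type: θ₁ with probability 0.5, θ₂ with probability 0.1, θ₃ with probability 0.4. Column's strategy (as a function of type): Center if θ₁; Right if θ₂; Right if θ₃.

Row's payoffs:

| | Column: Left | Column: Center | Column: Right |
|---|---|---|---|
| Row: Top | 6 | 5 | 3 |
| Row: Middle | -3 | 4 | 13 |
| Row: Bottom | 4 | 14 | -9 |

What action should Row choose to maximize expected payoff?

E[Top] = 0.5·(5) + 0.1·(3) + 0.4·(3) = 4
E[Middle] = 0.5·(4) + 0.1·(13) + 0.4·(13) = 8.5
E[Bottom] = 0.5·(14) + 0.1·(-9) + 0.4·(-9) = 2.5
Best response: Middle (8.5 is the largest).

Middle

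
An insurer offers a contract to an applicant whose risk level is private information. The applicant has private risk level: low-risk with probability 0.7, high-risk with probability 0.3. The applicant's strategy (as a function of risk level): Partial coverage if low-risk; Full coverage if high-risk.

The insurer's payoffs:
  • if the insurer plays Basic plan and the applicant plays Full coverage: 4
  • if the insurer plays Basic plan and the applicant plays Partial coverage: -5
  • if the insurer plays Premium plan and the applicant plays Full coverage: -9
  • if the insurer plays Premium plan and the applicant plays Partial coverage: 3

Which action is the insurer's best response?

Compute the insurer's expected payoff for each action, taking the expectation over the applicant's type.
E[Basic plan] = 0.7·(-5) + 0.3·(4) = -2.3
E[Premium plan] = 0.7·(3) + 0.3·(-9) = -0.6
Best response: Premium plan (-0.6 is the largest).

Premium plan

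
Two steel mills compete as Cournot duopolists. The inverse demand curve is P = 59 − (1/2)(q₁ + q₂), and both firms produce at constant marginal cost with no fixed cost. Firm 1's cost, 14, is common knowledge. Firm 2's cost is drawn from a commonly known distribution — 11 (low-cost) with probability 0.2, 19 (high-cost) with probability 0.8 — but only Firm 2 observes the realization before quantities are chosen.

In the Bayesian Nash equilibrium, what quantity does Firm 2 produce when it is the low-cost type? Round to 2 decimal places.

Type-c best response for Firm 2: q₂(c) = (59 − c) − q₁/2.
Firm 1 maximizes expected profit; its first-order condition is 59 − q₁ − (1/2)E[q₂] − 14 = 0.
Substituting E[q₂] and solving: E[c₂] = 17.4, so q₁ = (59 − 2·14 + 17.4)/(3/2) = 32.2667.
q₂(low-cost) = (59 − 11 − (1/2)·32.2667) = 31.8667.

31.87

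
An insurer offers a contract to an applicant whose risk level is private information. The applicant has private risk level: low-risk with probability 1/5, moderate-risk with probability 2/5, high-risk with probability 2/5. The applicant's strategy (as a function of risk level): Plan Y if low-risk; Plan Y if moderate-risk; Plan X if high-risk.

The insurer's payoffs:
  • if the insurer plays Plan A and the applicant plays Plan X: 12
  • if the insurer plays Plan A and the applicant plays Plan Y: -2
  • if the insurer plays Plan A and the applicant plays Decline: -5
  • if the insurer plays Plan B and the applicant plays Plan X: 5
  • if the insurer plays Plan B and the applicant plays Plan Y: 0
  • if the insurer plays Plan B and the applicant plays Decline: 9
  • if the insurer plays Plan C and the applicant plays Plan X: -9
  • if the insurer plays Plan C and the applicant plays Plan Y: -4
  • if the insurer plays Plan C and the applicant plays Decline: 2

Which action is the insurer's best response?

E[Plan A] = 1/5·(-2) + 2/5·(-2) + 2/5·(12) = 18/5
E[Plan B] = 1/5·(0) + 2/5·(0) + 2/5·(5) = 2
E[Plan C] = 1/5·(-4) + 2/5·(-4) + 2/5·(-9) = -6
Best response: Plan A (18/5 is the largest).

Plan A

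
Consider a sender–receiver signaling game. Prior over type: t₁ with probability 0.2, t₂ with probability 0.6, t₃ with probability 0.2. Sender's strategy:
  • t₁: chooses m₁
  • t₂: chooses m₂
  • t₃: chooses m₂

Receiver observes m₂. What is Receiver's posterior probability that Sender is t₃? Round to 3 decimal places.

0.250

P(m₂) = 0.2·0 + 0.6·1 + 0.2·1 = 0.8
P(t₃ | m₂) = (0.2·1) / 0.8 = 0.2 / 0.8 = 0.25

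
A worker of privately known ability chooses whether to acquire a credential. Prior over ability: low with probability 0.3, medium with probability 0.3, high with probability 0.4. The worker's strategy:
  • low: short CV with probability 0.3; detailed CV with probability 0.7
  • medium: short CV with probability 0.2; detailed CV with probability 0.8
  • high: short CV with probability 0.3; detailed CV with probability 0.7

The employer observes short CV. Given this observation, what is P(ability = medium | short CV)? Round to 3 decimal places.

0.222

Apply Bayes' rule using the sender's strategy as the likelihood.
P(short CV) = 0.3·0.3 + 0.3·0.2 + 0.4·0.3 = 0.27
P(medium | short CV) = (0.3·0.2) / 0.27 = 0.06 / 0.27 = 0.222222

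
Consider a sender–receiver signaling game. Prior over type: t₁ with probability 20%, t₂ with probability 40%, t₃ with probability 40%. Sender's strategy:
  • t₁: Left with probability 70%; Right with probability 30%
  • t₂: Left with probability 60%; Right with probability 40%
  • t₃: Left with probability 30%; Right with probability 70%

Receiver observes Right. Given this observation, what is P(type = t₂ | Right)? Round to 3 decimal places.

0.320

P(Right) = 0.2·0.3 + 0.4·0.4 + 0.4·0.7 = 0.5
P(t₂ | Right) = (0.4·0.4) / 0.5 = 0.16 / 0.5 = 0.32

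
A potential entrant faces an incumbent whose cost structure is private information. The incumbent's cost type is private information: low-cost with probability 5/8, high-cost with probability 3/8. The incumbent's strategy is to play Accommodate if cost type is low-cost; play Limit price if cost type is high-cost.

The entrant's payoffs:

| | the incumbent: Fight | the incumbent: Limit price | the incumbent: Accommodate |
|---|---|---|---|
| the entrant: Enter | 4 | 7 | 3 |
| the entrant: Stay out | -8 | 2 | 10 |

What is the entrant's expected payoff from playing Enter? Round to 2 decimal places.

E[Enter] = 5/8·3 + 3/8·7 = 15/8 + 21/8 = 9/2

4.50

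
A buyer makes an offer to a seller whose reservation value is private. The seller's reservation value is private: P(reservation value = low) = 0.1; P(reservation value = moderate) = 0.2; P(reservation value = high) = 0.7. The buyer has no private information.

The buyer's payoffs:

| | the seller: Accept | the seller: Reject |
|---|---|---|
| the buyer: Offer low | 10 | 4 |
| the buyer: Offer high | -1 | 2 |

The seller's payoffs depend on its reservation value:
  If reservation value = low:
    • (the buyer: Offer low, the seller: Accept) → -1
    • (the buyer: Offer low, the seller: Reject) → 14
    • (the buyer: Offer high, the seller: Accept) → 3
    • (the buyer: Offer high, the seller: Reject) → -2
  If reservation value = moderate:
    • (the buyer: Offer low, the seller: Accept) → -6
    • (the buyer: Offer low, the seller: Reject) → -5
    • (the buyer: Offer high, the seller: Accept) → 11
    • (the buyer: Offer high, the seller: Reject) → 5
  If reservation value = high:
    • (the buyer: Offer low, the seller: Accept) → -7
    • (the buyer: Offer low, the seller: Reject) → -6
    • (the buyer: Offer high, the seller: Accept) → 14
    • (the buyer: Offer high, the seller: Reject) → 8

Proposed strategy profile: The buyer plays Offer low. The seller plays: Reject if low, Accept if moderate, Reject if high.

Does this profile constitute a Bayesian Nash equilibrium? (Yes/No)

No

The buyer plays Offer low: E[Offer low] = 0.1·(4) + 0.2·(10) + 0.7·(4) = 5.2; E[Offer high] = 1.4. Best-responding. ✓
The seller (reservation value low), facing Offer low: Accept gives -1, Reject gives 14. Proposed Reject is best. ✓
The seller (reservation value moderate), facing Offer low: Accept gives -6, Reject gives -5. Proposed Accept is not best — profitable deviation exists. ✗
The seller (reservation value high), facing Offer low: Accept gives -7, Reject gives -6. Proposed Reject is best. ✓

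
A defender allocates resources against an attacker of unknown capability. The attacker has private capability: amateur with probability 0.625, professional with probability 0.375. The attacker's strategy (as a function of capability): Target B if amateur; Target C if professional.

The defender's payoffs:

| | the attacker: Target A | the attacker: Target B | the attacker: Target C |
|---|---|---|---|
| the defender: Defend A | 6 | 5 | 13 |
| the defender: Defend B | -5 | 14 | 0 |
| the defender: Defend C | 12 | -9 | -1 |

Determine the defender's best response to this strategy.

E[Defend A] = 0.625·(5) + 0.375·(13) = 8
E[Defend B] = 0.625·(14) + 0.375·(0) = 8.75
E[Defend C] = 0.625·(-9) + 0.375·(-1) = -6
Best response: Defend B (8.75 is the largest).

Defend B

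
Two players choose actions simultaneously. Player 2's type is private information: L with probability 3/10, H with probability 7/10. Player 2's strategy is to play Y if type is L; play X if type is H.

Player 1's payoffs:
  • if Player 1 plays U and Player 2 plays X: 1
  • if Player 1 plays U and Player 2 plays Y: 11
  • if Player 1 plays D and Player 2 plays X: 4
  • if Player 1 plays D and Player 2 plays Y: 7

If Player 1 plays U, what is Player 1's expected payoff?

4

Take the expectation over Player 2's type, weighting each type's action by its prior probability.
E[U] = 3/10·11 + 7/10·1 = 33/10 + 7/10 = 4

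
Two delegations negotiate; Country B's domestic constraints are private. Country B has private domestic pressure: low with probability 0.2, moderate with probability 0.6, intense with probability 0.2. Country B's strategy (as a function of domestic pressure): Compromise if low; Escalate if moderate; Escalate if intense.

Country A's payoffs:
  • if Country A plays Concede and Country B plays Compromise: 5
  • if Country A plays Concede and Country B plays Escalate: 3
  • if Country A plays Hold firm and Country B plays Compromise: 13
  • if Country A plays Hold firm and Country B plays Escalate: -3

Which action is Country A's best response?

Compute Country A's expected payoff for each action, taking the expectation over Country B's type.
E[Concede] = 0.2·(5) + 0.6·(3) + 0.2·(3) = 3.4
E[Hold firm] = 0.2·(13) + 0.6·(-3) + 0.2·(-3) = 0.2
Best response: Concede (3.4 is the largest).

Concede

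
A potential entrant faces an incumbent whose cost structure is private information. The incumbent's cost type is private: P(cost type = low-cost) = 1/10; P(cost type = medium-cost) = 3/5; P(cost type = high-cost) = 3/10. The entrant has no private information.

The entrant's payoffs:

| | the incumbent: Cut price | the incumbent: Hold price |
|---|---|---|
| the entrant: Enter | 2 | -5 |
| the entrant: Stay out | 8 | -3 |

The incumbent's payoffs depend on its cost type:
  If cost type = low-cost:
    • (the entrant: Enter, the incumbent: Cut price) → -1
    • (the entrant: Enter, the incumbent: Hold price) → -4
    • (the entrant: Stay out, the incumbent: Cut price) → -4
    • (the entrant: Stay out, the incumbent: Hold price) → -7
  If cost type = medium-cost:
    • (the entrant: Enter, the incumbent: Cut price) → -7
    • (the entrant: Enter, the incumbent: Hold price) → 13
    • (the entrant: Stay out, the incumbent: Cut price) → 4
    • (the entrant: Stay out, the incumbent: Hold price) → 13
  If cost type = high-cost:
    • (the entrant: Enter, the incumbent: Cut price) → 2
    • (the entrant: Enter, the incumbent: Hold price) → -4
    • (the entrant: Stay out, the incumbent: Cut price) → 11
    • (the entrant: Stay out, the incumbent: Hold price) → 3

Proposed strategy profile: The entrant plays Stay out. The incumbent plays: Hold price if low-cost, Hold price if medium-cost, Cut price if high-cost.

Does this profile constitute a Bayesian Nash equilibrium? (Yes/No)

A profile is a BNE iff every type of every player is best-responding given beliefs about the other side.
The entrant plays Stay out: E[Stay out] = 1/10·(-3) + 3/5·(-3) + 3/10·(8) = 3/10; E[Enter] = -29/10. Best-responding. ✓
The incumbent (cost type low-cost), facing Stay out: Cut price gives -4, Hold price gives -7. Proposed Hold price is not best — profitable deviation exists. ✗
The incumbent (cost type medium-cost), facing Stay out: Cut price gives 4, Hold price gives 13. Proposed Hold price is best. ✓
The incumbent (cost type high-cost), facing Stay out: Cut price gives 11, Hold price gives 3. Proposed Cut price is best. ✓

No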